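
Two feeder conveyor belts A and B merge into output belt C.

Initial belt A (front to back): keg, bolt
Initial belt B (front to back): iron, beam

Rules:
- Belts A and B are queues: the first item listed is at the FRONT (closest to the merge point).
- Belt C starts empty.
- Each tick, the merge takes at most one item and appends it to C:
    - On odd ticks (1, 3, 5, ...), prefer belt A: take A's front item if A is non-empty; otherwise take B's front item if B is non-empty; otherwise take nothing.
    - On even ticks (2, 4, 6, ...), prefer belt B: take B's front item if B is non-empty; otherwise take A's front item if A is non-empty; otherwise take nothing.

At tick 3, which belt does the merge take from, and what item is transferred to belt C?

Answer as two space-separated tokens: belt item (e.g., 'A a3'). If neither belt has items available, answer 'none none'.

Tick 1: prefer A, take keg from A; A=[bolt] B=[iron,beam] C=[keg]
Tick 2: prefer B, take iron from B; A=[bolt] B=[beam] C=[keg,iron]
Tick 3: prefer A, take bolt from A; A=[-] B=[beam] C=[keg,iron,bolt]

Answer: A bolt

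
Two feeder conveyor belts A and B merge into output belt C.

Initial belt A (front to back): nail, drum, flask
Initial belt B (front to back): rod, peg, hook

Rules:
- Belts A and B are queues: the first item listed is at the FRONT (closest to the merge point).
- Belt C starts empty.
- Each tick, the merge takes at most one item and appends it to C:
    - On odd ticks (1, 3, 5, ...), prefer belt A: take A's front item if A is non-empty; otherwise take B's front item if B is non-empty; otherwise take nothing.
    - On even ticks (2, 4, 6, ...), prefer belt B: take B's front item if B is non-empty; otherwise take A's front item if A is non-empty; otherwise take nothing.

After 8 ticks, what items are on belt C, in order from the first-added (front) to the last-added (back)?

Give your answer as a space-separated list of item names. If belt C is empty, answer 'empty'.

Tick 1: prefer A, take nail from A; A=[drum,flask] B=[rod,peg,hook] C=[nail]
Tick 2: prefer B, take rod from B; A=[drum,flask] B=[peg,hook] C=[nail,rod]
Tick 3: prefer A, take drum from A; A=[flask] B=[peg,hook] C=[nail,rod,drum]
Tick 4: prefer B, take peg from B; A=[flask] B=[hook] C=[nail,rod,drum,peg]
Tick 5: prefer A, take flask from A; A=[-] B=[hook] C=[nail,rod,drum,peg,flask]
Tick 6: prefer B, take hook from B; A=[-] B=[-] C=[nail,rod,drum,peg,flask,hook]
Tick 7: prefer A, both empty, nothing taken; A=[-] B=[-] C=[nail,rod,drum,peg,flask,hook]
Tick 8: prefer B, both empty, nothing taken; A=[-] B=[-] C=[nail,rod,drum,peg,flask,hook]

Answer: nail rod drum peg flask hook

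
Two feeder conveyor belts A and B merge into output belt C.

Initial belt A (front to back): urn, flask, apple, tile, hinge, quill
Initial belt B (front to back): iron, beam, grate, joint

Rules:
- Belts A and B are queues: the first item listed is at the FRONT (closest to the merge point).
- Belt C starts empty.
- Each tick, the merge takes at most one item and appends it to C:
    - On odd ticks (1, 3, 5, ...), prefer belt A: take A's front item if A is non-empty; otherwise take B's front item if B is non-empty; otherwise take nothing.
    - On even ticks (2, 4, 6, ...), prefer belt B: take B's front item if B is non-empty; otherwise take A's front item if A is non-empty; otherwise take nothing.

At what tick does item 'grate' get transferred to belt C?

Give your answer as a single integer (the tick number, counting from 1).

Tick 1: prefer A, take urn from A; A=[flask,apple,tile,hinge,quill] B=[iron,beam,grate,joint] C=[urn]
Tick 2: prefer B, take iron from B; A=[flask,apple,tile,hinge,quill] B=[beam,grate,joint] C=[urn,iron]
Tick 3: prefer A, take flask from A; A=[apple,tile,hinge,quill] B=[beam,grate,joint] C=[urn,iron,flask]
Tick 4: prefer B, take beam from B; A=[apple,tile,hinge,quill] B=[grate,joint] C=[urn,iron,flask,beam]
Tick 5: prefer A, take apple from A; A=[tile,hinge,quill] B=[grate,joint] C=[urn,iron,flask,beam,apple]
Tick 6: prefer B, take grate from B; A=[tile,hinge,quill] B=[joint] C=[urn,iron,flask,beam,apple,grate]

Answer: 6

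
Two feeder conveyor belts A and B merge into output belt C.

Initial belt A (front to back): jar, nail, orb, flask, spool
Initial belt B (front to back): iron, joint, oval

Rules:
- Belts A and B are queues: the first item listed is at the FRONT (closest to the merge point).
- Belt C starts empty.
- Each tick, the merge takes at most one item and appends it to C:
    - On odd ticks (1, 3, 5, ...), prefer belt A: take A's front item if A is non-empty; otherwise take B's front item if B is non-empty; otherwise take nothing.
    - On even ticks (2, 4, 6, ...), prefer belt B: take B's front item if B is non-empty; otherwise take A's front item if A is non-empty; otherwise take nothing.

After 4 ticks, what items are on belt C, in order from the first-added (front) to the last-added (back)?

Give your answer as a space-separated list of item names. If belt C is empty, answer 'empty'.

Answer: jar iron nail joint

Derivation:
Tick 1: prefer A, take jar from A; A=[nail,orb,flask,spool] B=[iron,joint,oval] C=[jar]
Tick 2: prefer B, take iron from B; A=[nail,orb,flask,spool] B=[joint,oval] C=[jar,iron]
Tick 3: prefer A, take nail from A; A=[orb,flask,spool] B=[joint,oval] C=[jar,iron,nail]
Tick 4: prefer B, take joint from B; A=[orb,flask,spool] B=[oval] C=[jar,iron,nail,joint]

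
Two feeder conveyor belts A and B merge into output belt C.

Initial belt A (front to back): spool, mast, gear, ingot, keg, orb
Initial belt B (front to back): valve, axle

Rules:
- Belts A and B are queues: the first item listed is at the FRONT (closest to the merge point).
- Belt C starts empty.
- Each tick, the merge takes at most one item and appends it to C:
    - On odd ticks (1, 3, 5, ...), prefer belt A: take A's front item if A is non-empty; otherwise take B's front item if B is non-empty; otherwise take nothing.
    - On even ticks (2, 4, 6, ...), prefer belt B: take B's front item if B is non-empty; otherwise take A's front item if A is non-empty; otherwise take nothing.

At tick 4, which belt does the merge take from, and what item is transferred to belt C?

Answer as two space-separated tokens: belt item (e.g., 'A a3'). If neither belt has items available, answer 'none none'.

Answer: B axle

Derivation:
Tick 1: prefer A, take spool from A; A=[mast,gear,ingot,keg,orb] B=[valve,axle] C=[spool]
Tick 2: prefer B, take valve from B; A=[mast,gear,ingot,keg,orb] B=[axle] C=[spool,valve]
Tick 3: prefer A, take mast from A; A=[gear,ingot,keg,orb] B=[axle] C=[spool,valve,mast]
Tick 4: prefer B, take axle from B; A=[gear,ingot,keg,orb] B=[-] C=[spool,valve,mast,axle]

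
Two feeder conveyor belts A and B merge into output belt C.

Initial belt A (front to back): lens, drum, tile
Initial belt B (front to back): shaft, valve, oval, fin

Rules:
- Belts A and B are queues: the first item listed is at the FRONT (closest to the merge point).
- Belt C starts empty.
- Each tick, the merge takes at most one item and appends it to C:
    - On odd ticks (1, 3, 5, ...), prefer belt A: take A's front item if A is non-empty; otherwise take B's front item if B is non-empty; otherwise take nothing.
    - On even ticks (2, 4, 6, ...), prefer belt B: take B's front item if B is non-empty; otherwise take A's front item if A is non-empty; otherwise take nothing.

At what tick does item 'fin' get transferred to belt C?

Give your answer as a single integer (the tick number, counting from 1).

Answer: 7

Derivation:
Tick 1: prefer A, take lens from A; A=[drum,tile] B=[shaft,valve,oval,fin] C=[lens]
Tick 2: prefer B, take shaft from B; A=[drum,tile] B=[valve,oval,fin] C=[lens,shaft]
Tick 3: prefer A, take drum from A; A=[tile] B=[valve,oval,fin] C=[lens,shaft,drum]
Tick 4: prefer B, take valve from B; A=[tile] B=[oval,fin] C=[lens,shaft,drum,valve]
Tick 5: prefer A, take tile from A; A=[-] B=[oval,fin] C=[lens,shaft,drum,valve,tile]
Tick 6: prefer B, take oval from B; A=[-] B=[fin] C=[lens,shaft,drum,valve,tile,oval]
Tick 7: prefer A, take fin from B; A=[-] B=[-] C=[lens,shaft,drum,valve,tile,oval,fin]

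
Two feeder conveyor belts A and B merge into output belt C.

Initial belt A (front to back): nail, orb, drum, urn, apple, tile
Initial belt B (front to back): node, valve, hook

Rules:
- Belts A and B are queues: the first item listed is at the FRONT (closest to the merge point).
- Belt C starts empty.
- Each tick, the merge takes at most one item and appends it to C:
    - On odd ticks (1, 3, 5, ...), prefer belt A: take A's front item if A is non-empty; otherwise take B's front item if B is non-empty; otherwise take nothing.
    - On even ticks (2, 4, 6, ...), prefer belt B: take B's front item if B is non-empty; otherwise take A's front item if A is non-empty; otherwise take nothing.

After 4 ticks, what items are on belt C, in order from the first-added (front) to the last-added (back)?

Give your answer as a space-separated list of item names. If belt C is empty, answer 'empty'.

Answer: nail node orb valve

Derivation:
Tick 1: prefer A, take nail from A; A=[orb,drum,urn,apple,tile] B=[node,valve,hook] C=[nail]
Tick 2: prefer B, take node from B; A=[orb,drum,urn,apple,tile] B=[valve,hook] C=[nail,node]
Tick 3: prefer A, take orb from A; A=[drum,urn,apple,tile] B=[valve,hook] C=[nail,node,orb]
Tick 4: prefer B, take valve from B; A=[drum,urn,apple,tile] B=[hook] C=[nail,node,orb,valve]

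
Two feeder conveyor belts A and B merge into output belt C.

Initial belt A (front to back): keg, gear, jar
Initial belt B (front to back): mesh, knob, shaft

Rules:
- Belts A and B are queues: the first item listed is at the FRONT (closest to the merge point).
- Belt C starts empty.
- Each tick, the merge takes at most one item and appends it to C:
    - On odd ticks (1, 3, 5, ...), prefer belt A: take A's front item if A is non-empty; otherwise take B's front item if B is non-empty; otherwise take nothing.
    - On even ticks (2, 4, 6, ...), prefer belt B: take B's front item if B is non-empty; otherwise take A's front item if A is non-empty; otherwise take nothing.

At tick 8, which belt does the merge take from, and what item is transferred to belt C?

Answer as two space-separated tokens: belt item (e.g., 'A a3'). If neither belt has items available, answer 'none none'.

Tick 1: prefer A, take keg from A; A=[gear,jar] B=[mesh,knob,shaft] C=[keg]
Tick 2: prefer B, take mesh from B; A=[gear,jar] B=[knob,shaft] C=[keg,mesh]
Tick 3: prefer A, take gear from A; A=[jar] B=[knob,shaft] C=[keg,mesh,gear]
Tick 4: prefer B, take knob from B; A=[jar] B=[shaft] C=[keg,mesh,gear,knob]
Tick 5: prefer A, take jar from A; A=[-] B=[shaft] C=[keg,mesh,gear,knob,jar]
Tick 6: prefer B, take shaft from B; A=[-] B=[-] C=[keg,mesh,gear,knob,jar,shaft]
Tick 7: prefer A, both empty, nothing taken; A=[-] B=[-] C=[keg,mesh,gear,knob,jar,shaft]
Tick 8: prefer B, both empty, nothing taken; A=[-] B=[-] C=[keg,mesh,gear,knob,jar,shaft]

Answer: none none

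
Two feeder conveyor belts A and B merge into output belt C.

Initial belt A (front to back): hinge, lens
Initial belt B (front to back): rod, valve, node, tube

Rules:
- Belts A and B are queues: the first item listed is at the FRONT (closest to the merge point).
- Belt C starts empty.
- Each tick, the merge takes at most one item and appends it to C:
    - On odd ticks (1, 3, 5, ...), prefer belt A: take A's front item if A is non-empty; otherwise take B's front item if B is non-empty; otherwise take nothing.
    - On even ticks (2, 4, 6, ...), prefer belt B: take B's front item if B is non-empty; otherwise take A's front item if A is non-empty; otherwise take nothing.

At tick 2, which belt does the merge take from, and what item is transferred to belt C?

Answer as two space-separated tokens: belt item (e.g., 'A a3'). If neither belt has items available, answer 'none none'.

Tick 1: prefer A, take hinge from A; A=[lens] B=[rod,valve,node,tube] C=[hinge]
Tick 2: prefer B, take rod from B; A=[lens] B=[valve,node,tube] C=[hinge,rod]

Answer: B rod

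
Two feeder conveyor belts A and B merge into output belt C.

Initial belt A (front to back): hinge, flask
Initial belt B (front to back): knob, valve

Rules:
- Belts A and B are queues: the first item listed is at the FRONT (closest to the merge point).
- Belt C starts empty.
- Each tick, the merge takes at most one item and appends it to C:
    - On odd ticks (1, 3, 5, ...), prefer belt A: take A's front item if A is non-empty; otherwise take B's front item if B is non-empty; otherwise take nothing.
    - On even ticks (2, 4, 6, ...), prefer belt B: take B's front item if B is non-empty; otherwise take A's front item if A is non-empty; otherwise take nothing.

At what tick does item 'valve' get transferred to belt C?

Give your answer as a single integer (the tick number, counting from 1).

Tick 1: prefer A, take hinge from A; A=[flask] B=[knob,valve] C=[hinge]
Tick 2: prefer B, take knob from B; A=[flask] B=[valve] C=[hinge,knob]
Tick 3: prefer A, take flask from A; A=[-] B=[valve] C=[hinge,knob,flask]
Tick 4: prefer B, take valve from B; A=[-] B=[-] C=[hinge,knob,flask,valve]

Answer: 4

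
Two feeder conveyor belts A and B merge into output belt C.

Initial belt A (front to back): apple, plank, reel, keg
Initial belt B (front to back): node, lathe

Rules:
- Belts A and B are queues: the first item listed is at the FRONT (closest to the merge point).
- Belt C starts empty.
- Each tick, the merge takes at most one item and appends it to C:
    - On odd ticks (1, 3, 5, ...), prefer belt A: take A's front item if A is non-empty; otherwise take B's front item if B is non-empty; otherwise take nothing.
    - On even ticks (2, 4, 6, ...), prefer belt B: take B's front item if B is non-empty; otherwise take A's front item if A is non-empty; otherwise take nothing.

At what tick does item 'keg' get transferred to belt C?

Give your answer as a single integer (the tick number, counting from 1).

Tick 1: prefer A, take apple from A; A=[plank,reel,keg] B=[node,lathe] C=[apple]
Tick 2: prefer B, take node from B; A=[plank,reel,keg] B=[lathe] C=[apple,node]
Tick 3: prefer A, take plank from A; A=[reel,keg] B=[lathe] C=[apple,node,plank]
Tick 4: prefer B, take lathe from B; A=[reel,keg] B=[-] C=[apple,node,plank,lathe]
Tick 5: prefer A, take reel from A; A=[keg] B=[-] C=[apple,node,plank,lathe,reel]
Tick 6: prefer B, take keg from A; A=[-] B=[-] C=[apple,node,plank,lathe,reel,keg]

Answer: 6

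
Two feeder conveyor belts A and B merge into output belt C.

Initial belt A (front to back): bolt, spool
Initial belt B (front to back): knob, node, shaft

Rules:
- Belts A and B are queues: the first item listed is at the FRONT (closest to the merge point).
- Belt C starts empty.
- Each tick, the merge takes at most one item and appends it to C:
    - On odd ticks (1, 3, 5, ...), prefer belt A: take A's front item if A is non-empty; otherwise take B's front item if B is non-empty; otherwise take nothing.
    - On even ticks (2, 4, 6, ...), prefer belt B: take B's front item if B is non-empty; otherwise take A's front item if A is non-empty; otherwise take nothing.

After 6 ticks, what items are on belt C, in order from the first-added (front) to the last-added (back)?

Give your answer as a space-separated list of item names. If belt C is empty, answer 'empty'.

Answer: bolt knob spool node shaft

Derivation:
Tick 1: prefer A, take bolt from A; A=[spool] B=[knob,node,shaft] C=[bolt]
Tick 2: prefer B, take knob from B; A=[spool] B=[node,shaft] C=[bolt,knob]
Tick 3: prefer A, take spool from A; A=[-] B=[node,shaft] C=[bolt,knob,spool]
Tick 4: prefer B, take node from B; A=[-] B=[shaft] C=[bolt,knob,spool,node]
Tick 5: prefer A, take shaft from B; A=[-] B=[-] C=[bolt,knob,spool,node,shaft]
Tick 6: prefer B, both empty, nothing taken; A=[-] B=[-] C=[bolt,knob,spool,node,shaft]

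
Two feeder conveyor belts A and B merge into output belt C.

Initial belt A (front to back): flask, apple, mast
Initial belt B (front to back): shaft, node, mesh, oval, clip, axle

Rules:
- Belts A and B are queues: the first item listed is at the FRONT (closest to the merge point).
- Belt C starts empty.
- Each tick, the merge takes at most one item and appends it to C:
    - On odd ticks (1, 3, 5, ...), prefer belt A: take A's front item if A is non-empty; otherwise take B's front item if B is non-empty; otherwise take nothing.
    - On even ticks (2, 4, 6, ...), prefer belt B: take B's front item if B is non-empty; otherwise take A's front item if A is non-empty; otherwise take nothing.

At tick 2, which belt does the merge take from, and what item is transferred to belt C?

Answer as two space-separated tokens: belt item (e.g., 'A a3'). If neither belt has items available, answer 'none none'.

Tick 1: prefer A, take flask from A; A=[apple,mast] B=[shaft,node,mesh,oval,clip,axle] C=[flask]
Tick 2: prefer B, take shaft from B; A=[apple,mast] B=[node,mesh,oval,clip,axle] C=[flask,shaft]

Answer: B shaft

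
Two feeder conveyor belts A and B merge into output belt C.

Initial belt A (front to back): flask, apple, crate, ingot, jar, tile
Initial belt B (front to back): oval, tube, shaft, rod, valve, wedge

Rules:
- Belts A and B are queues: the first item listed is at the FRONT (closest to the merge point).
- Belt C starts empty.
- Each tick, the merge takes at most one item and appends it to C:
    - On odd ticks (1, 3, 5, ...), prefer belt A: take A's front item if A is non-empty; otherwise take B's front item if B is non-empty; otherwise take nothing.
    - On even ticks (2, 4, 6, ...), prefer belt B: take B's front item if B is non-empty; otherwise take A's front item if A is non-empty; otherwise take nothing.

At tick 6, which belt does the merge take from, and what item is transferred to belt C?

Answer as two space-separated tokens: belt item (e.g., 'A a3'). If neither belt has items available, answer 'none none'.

Answer: B shaft

Derivation:
Tick 1: prefer A, take flask from A; A=[apple,crate,ingot,jar,tile] B=[oval,tube,shaft,rod,valve,wedge] C=[flask]
Tick 2: prefer B, take oval from B; A=[apple,crate,ingot,jar,tile] B=[tube,shaft,rod,valve,wedge] C=[flask,oval]
Tick 3: prefer A, take apple from A; A=[crate,ingot,jar,tile] B=[tube,shaft,rod,valve,wedge] C=[flask,oval,apple]
Tick 4: prefer B, take tube from B; A=[crate,ingot,jar,tile] B=[shaft,rod,valve,wedge] C=[flask,oval,apple,tube]
Tick 5: prefer A, take crate from A; A=[ingot,jar,tile] B=[shaft,rod,valve,wedge] C=[flask,oval,apple,tube,crate]
Tick 6: prefer B, take shaft from B; A=[ingot,jar,tile] B=[rod,valve,wedge] C=[flask,oval,apple,tube,crate,shaft]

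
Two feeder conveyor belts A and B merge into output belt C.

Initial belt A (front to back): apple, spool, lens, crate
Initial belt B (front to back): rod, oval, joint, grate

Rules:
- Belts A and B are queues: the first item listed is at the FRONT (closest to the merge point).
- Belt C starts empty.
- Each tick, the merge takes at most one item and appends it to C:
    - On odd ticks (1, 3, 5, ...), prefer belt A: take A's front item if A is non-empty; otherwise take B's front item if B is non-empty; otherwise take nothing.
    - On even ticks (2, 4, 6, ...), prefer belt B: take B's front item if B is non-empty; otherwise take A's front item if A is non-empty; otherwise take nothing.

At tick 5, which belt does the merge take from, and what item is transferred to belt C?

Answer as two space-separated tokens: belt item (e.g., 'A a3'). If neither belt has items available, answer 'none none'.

Tick 1: prefer A, take apple from A; A=[spool,lens,crate] B=[rod,oval,joint,grate] C=[apple]
Tick 2: prefer B, take rod from B; A=[spool,lens,crate] B=[oval,joint,grate] C=[apple,rod]
Tick 3: prefer A, take spool from A; A=[lens,crate] B=[oval,joint,grate] C=[apple,rod,spool]
Tick 4: prefer B, take oval from B; A=[lens,crate] B=[joint,grate] C=[apple,rod,spool,oval]
Tick 5: prefer A, take lens from A; A=[crate] B=[joint,grate] C=[apple,rod,spool,oval,lens]

Answer: A lens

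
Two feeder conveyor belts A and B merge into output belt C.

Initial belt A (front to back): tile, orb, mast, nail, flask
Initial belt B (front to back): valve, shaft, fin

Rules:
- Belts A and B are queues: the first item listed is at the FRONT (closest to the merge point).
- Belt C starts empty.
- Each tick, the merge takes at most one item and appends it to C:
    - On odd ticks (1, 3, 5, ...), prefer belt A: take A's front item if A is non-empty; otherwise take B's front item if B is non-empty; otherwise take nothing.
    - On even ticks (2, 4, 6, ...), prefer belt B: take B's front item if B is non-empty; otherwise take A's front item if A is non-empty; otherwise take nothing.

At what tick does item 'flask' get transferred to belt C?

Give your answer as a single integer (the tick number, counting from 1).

Answer: 8

Derivation:
Tick 1: prefer A, take tile from A; A=[orb,mast,nail,flask] B=[valve,shaft,fin] C=[tile]
Tick 2: prefer B, take valve from B; A=[orb,mast,nail,flask] B=[shaft,fin] C=[tile,valve]
Tick 3: prefer A, take orb from A; A=[mast,nail,flask] B=[shaft,fin] C=[tile,valve,orb]
Tick 4: prefer B, take shaft from B; A=[mast,nail,flask] B=[fin] C=[tile,valve,orb,shaft]
Tick 5: prefer A, take mast from A; A=[nail,flask] B=[fin] C=[tile,valve,orb,shaft,mast]
Tick 6: prefer B, take fin from B; A=[nail,flask] B=[-] C=[tile,valve,orb,shaft,mast,fin]
Tick 7: prefer A, take nail from A; A=[flask] B=[-] C=[tile,valve,orb,shaft,mast,fin,nail]
Tick 8: prefer B, take flask from A; A=[-] B=[-] C=[tile,valve,orb,shaft,mast,fin,nail,flask]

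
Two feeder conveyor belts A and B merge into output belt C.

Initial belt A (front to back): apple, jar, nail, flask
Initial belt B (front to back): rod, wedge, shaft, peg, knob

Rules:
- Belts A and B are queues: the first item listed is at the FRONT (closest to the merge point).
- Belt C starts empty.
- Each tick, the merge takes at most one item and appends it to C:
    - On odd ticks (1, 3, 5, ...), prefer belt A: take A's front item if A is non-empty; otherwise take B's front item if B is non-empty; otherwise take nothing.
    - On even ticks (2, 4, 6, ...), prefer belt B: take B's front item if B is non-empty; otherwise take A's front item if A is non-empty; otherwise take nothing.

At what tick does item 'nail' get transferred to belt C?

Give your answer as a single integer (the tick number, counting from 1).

Tick 1: prefer A, take apple from A; A=[jar,nail,flask] B=[rod,wedge,shaft,peg,knob] C=[apple]
Tick 2: prefer B, take rod from B; A=[jar,nail,flask] B=[wedge,shaft,peg,knob] C=[apple,rod]
Tick 3: prefer A, take jar from A; A=[nail,flask] B=[wedge,shaft,peg,knob] C=[apple,rod,jar]
Tick 4: prefer B, take wedge from B; A=[nail,flask] B=[shaft,peg,knob] C=[apple,rod,jar,wedge]
Tick 5: prefer A, take nail from A; A=[flask] B=[shaft,peg,knob] C=[apple,rod,jar,wedge,nail]

Answer: 5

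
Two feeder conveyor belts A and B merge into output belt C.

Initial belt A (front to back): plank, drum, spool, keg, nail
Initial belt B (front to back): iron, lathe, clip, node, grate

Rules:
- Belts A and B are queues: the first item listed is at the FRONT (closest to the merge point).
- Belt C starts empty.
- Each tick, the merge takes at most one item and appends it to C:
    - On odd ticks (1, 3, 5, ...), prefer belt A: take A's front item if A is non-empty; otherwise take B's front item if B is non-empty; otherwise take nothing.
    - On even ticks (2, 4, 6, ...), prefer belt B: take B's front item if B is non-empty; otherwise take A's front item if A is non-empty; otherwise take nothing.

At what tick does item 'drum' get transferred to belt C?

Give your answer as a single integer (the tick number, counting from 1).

Answer: 3

Derivation:
Tick 1: prefer A, take plank from A; A=[drum,spool,keg,nail] B=[iron,lathe,clip,node,grate] C=[plank]
Tick 2: prefer B, take iron from B; A=[drum,spool,keg,nail] B=[lathe,clip,node,grate] C=[plank,iron]
Tick 3: prefer A, take drum from A; A=[spool,keg,nail] B=[lathe,clip,node,grate] C=[plank,iron,drum]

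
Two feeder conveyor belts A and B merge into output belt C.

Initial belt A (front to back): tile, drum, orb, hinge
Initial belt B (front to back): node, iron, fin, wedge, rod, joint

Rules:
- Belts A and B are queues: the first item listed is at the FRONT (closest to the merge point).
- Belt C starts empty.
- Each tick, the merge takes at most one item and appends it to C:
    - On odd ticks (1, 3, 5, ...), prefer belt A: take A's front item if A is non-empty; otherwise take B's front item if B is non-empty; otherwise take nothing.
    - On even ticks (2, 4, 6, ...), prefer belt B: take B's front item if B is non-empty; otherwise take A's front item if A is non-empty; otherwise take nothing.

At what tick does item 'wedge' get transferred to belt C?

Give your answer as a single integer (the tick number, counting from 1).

Answer: 8

Derivation:
Tick 1: prefer A, take tile from A; A=[drum,orb,hinge] B=[node,iron,fin,wedge,rod,joint] C=[tile]
Tick 2: prefer B, take node from B; A=[drum,orb,hinge] B=[iron,fin,wedge,rod,joint] C=[tile,node]
Tick 3: prefer A, take drum from A; A=[orb,hinge] B=[iron,fin,wedge,rod,joint] C=[tile,node,drum]
Tick 4: prefer B, take iron from B; A=[orb,hinge] B=[fin,wedge,rod,joint] C=[tile,node,drum,iron]
Tick 5: prefer A, take orb from A; A=[hinge] B=[fin,wedge,rod,joint] C=[tile,node,drum,iron,orb]
Tick 6: prefer B, take fin from B; A=[hinge] B=[wedge,rod,joint] C=[tile,node,drum,iron,orb,fin]
Tick 7: prefer A, take hinge from A; A=[-] B=[wedge,rod,joint] C=[tile,node,drum,iron,orb,fin,hinge]
Tick 8: prefer B, take wedge from B; A=[-] B=[rod,joint] C=[tile,node,drum,iron,orb,fin,hinge,wedge]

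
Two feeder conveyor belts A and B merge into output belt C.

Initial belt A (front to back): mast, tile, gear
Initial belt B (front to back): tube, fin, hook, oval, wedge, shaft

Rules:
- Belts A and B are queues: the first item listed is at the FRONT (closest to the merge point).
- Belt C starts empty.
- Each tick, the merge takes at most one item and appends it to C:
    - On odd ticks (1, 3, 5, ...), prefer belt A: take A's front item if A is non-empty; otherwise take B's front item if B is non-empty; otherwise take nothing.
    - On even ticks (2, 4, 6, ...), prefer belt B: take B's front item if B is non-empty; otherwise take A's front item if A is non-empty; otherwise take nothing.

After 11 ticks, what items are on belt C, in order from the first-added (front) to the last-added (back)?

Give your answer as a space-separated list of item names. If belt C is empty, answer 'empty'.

Tick 1: prefer A, take mast from A; A=[tile,gear] B=[tube,fin,hook,oval,wedge,shaft] C=[mast]
Tick 2: prefer B, take tube from B; A=[tile,gear] B=[fin,hook,oval,wedge,shaft] C=[mast,tube]
Tick 3: prefer A, take tile from A; A=[gear] B=[fin,hook,oval,wedge,shaft] C=[mast,tube,tile]
Tick 4: prefer B, take fin from B; A=[gear] B=[hook,oval,wedge,shaft] C=[mast,tube,tile,fin]
Tick 5: prefer A, take gear from A; A=[-] B=[hook,oval,wedge,shaft] C=[mast,tube,tile,fin,gear]
Tick 6: prefer B, take hook from B; A=[-] B=[oval,wedge,shaft] C=[mast,tube,tile,fin,gear,hook]
Tick 7: prefer A, take oval from B; A=[-] B=[wedge,shaft] C=[mast,tube,tile,fin,gear,hook,oval]
Tick 8: prefer B, take wedge from B; A=[-] B=[shaft] C=[mast,tube,tile,fin,gear,hook,oval,wedge]
Tick 9: prefer A, take shaft from B; A=[-] B=[-] C=[mast,tube,tile,fin,gear,hook,oval,wedge,shaft]
Tick 10: prefer B, both empty, nothing taken; A=[-] B=[-] C=[mast,tube,tile,fin,gear,hook,oval,wedge,shaft]
Tick 11: prefer A, both empty, nothing taken; A=[-] B=[-] C=[mast,tube,tile,fin,gear,hook,oval,wedge,shaft]

Answer: mast tube tile fin gear hook oval wedge shaft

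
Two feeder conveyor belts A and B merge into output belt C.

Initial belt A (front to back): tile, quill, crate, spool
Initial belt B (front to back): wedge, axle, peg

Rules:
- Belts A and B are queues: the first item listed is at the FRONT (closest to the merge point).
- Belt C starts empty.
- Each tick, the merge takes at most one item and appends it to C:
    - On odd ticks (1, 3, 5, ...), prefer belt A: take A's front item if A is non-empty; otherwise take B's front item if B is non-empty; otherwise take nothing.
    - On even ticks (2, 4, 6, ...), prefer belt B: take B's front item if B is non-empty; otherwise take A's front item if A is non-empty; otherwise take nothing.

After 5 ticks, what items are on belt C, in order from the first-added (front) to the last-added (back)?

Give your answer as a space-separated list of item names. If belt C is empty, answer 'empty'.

Answer: tile wedge quill axle crate

Derivation:
Tick 1: prefer A, take tile from A; A=[quill,crate,spool] B=[wedge,axle,peg] C=[tile]
Tick 2: prefer B, take wedge from B; A=[quill,crate,spool] B=[axle,peg] C=[tile,wedge]
Tick 3: prefer A, take quill from A; A=[crate,spool] B=[axle,peg] C=[tile,wedge,quill]
Tick 4: prefer B, take axle from B; A=[crate,spool] B=[peg] C=[tile,wedge,quill,axle]
Tick 5: prefer A, take crate from A; A=[spool] B=[peg] C=[tile,wedge,quill,axle,crate]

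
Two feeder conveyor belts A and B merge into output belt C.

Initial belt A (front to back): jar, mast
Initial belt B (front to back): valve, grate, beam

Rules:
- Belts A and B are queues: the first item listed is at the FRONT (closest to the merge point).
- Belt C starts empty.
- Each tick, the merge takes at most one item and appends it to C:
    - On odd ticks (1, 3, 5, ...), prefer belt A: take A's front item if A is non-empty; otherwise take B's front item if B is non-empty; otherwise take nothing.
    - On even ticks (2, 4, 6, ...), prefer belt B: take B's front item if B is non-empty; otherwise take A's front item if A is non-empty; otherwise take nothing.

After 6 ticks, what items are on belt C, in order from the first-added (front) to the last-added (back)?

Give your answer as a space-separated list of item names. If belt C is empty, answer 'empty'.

Tick 1: prefer A, take jar from A; A=[mast] B=[valve,grate,beam] C=[jar]
Tick 2: prefer B, take valve from B; A=[mast] B=[grate,beam] C=[jar,valve]
Tick 3: prefer A, take mast from A; A=[-] B=[grate,beam] C=[jar,valve,mast]
Tick 4: prefer B, take grate from B; A=[-] B=[beam] C=[jar,valve,mast,grate]
Tick 5: prefer A, take beam from B; A=[-] B=[-] C=[jar,valve,mast,grate,beam]
Tick 6: prefer B, both empty, nothing taken; A=[-] B=[-] C=[jar,valve,mast,grate,beam]

Answer: jar valve mast grate beam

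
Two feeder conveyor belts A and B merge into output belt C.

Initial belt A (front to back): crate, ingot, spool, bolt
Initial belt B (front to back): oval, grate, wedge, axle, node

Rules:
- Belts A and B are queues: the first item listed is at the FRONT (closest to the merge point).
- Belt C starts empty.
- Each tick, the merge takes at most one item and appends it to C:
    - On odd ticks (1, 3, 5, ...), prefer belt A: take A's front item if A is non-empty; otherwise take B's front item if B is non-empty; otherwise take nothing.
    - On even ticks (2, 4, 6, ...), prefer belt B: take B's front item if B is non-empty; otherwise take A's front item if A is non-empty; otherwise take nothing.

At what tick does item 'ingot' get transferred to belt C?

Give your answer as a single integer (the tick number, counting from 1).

Tick 1: prefer A, take crate from A; A=[ingot,spool,bolt] B=[oval,grate,wedge,axle,node] C=[crate]
Tick 2: prefer B, take oval from B; A=[ingot,spool,bolt] B=[grate,wedge,axle,node] C=[crate,oval]
Tick 3: prefer A, take ingot from A; A=[spool,bolt] B=[grate,wedge,axle,node] C=[crate,oval,ingot]

Answer: 3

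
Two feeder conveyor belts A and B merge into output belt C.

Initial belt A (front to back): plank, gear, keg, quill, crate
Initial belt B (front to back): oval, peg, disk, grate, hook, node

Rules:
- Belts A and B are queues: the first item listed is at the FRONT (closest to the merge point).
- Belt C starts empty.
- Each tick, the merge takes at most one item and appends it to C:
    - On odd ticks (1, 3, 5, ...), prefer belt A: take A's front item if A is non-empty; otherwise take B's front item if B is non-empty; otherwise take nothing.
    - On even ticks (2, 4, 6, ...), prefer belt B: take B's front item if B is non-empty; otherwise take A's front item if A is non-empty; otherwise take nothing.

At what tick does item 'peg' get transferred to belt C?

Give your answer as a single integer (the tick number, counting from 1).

Tick 1: prefer A, take plank from A; A=[gear,keg,quill,crate] B=[oval,peg,disk,grate,hook,node] C=[plank]
Tick 2: prefer B, take oval from B; A=[gear,keg,quill,crate] B=[peg,disk,grate,hook,node] C=[plank,oval]
Tick 3: prefer A, take gear from A; A=[keg,quill,crate] B=[peg,disk,grate,hook,node] C=[plank,oval,gear]
Tick 4: prefer B, take peg from B; A=[keg,quill,crate] B=[disk,grate,hook,node] C=[plank,oval,gear,peg]

Answer: 4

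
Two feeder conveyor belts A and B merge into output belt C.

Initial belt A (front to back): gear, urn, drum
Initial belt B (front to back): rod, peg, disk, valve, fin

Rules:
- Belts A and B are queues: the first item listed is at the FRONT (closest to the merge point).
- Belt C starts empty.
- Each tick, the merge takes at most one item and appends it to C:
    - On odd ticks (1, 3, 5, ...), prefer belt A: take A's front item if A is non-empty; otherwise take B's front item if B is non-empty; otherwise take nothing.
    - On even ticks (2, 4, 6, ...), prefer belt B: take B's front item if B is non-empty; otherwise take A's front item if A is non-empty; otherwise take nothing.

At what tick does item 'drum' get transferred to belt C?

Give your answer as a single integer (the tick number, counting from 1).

Tick 1: prefer A, take gear from A; A=[urn,drum] B=[rod,peg,disk,valve,fin] C=[gear]
Tick 2: prefer B, take rod from B; A=[urn,drum] B=[peg,disk,valve,fin] C=[gear,rod]
Tick 3: prefer A, take urn from A; A=[drum] B=[peg,disk,valve,fin] C=[gear,rod,urn]
Tick 4: prefer B, take peg from B; A=[drum] B=[disk,valve,fin] C=[gear,rod,urn,peg]
Tick 5: prefer A, take drum from A; A=[-] B=[disk,valve,fin] C=[gear,rod,urn,peg,drum]

Answer: 5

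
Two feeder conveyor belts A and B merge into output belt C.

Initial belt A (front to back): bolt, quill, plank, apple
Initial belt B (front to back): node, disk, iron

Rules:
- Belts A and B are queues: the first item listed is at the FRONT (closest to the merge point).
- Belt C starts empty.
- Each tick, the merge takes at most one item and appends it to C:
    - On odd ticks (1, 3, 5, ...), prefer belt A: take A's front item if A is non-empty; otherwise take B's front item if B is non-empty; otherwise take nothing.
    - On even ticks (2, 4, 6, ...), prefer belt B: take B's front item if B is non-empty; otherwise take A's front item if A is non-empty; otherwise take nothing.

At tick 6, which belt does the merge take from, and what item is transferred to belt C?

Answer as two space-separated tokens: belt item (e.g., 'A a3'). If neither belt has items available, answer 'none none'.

Answer: B iron

Derivation:
Tick 1: prefer A, take bolt from A; A=[quill,plank,apple] B=[node,disk,iron] C=[bolt]
Tick 2: prefer B, take node from B; A=[quill,plank,apple] B=[disk,iron] C=[bolt,node]
Tick 3: prefer A, take quill from A; A=[plank,apple] B=[disk,iron] C=[bolt,node,quill]
Tick 4: prefer B, take disk from B; A=[plank,apple] B=[iron] C=[bolt,node,quill,disk]
Tick 5: prefer A, take plank from A; A=[apple] B=[iron] C=[bolt,node,quill,disk,plank]
Tick 6: prefer B, take iron from B; A=[apple] B=[-] C=[bolt,node,quill,disk,plank,iron]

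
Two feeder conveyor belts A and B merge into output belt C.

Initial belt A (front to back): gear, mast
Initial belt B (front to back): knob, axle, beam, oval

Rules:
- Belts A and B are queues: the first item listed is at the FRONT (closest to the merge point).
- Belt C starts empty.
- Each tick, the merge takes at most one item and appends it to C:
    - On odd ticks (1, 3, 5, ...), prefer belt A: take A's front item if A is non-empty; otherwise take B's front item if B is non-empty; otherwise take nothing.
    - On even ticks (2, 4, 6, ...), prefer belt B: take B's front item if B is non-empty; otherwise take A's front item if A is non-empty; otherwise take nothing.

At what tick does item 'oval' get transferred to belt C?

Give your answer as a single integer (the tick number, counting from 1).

Tick 1: prefer A, take gear from A; A=[mast] B=[knob,axle,beam,oval] C=[gear]
Tick 2: prefer B, take knob from B; A=[mast] B=[axle,beam,oval] C=[gear,knob]
Tick 3: prefer A, take mast from A; A=[-] B=[axle,beam,oval] C=[gear,knob,mast]
Tick 4: prefer B, take axle from B; A=[-] B=[beam,oval] C=[gear,knob,mast,axle]
Tick 5: prefer A, take beam from B; A=[-] B=[oval] C=[gear,knob,mast,axle,beam]
Tick 6: prefer B, take oval from B; A=[-] B=[-] C=[gear,knob,mast,axle,beam,oval]

Answer: 6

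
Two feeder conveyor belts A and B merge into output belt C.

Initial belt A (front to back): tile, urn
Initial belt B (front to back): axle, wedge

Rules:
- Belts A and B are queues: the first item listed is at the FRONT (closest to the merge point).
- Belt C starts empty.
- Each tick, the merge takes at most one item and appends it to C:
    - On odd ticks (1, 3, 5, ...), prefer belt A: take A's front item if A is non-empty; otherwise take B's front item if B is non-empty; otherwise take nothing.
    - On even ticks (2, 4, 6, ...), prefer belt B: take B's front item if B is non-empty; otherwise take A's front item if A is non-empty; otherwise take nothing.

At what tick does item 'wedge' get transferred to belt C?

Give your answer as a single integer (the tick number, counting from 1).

Answer: 4

Derivation:
Tick 1: prefer A, take tile from A; A=[urn] B=[axle,wedge] C=[tile]
Tick 2: prefer B, take axle from B; A=[urn] B=[wedge] C=[tile,axle]
Tick 3: prefer A, take urn from A; A=[-] B=[wedge] C=[tile,axle,urn]
Tick 4: prefer B, take wedge from B; A=[-] B=[-] C=[tile,axle,urn,wedge]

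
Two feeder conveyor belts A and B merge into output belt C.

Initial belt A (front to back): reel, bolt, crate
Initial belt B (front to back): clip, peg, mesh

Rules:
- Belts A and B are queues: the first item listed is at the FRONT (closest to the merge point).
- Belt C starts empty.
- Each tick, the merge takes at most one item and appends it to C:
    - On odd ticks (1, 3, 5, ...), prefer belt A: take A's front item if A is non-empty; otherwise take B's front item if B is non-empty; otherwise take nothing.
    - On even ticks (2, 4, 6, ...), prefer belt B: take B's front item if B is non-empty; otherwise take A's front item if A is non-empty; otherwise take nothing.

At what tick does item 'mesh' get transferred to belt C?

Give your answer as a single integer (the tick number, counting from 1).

Tick 1: prefer A, take reel from A; A=[bolt,crate] B=[clip,peg,mesh] C=[reel]
Tick 2: prefer B, take clip from B; A=[bolt,crate] B=[peg,mesh] C=[reel,clip]
Tick 3: prefer A, take bolt from A; A=[crate] B=[peg,mesh] C=[reel,clip,bolt]
Tick 4: prefer B, take peg from B; A=[crate] B=[mesh] C=[reel,clip,bolt,peg]
Tick 5: prefer A, take crate from A; A=[-] B=[mesh] C=[reel,clip,bolt,peg,crate]
Tick 6: prefer B, take mesh from B; A=[-] B=[-] C=[reel,clip,bolt,peg,crate,mesh]

Answer: 6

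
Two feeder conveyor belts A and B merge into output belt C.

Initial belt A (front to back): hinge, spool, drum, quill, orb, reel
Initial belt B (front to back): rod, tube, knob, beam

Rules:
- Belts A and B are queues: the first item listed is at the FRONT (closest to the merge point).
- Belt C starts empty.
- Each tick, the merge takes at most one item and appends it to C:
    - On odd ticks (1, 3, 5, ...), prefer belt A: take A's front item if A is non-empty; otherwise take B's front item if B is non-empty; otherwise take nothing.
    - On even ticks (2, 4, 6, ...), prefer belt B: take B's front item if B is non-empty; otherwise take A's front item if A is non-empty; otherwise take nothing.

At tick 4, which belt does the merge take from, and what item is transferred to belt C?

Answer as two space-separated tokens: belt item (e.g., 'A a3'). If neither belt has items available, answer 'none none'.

Tick 1: prefer A, take hinge from A; A=[spool,drum,quill,orb,reel] B=[rod,tube,knob,beam] C=[hinge]
Tick 2: prefer B, take rod from B; A=[spool,drum,quill,orb,reel] B=[tube,knob,beam] C=[hinge,rod]
Tick 3: prefer A, take spool from A; A=[drum,quill,orb,reel] B=[tube,knob,beam] C=[hinge,rod,spool]
Tick 4: prefer B, take tube from B; A=[drum,quill,orb,reel] B=[knob,beam] C=[hinge,rod,spool,tube]

Answer: B tube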